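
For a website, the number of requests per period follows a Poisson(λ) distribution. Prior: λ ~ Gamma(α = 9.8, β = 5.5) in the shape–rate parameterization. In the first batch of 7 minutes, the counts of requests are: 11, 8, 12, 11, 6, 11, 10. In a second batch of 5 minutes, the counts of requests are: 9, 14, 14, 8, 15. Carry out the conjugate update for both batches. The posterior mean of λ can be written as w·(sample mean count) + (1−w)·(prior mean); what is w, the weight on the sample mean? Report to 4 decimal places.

0.6857

With a Gamma(shape α, rate β) prior, the Poisson likelihood is conjugate: the posterior is Gamma(α + ΣXᵢ, β + n).
Total number of minutes: n = 7 + 5 = 12.
Posterior mean = (α₀+S)/(β₀+n) = [n/(β₀+n)]·(S/n) + [β₀/(β₀+n)]·(α₀/β₀), so only n and β₀ enter the weight.
Weight on data w = n/(β₀+n) = 12/(5.5+12) = 12/17.5 = 0.6857.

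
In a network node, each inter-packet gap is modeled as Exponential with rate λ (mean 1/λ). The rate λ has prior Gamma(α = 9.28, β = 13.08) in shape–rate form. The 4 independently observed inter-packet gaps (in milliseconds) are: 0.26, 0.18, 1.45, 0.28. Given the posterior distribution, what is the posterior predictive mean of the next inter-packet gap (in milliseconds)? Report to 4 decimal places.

With a Gamma(shape α, rate β) prior on the exponential rate λ, the posterior after n observations with total T = Σxᵢ is Gamma(α+n, β+T).
Sum of observations T = 2.17 milliseconds; n = 4.
Posterior: Gamma(9.28+4, 13.08+2.17) = Gamma(13.28, 15.25).
The predictive distribution for the next observation is Lomax; its mean is β/(α−1) = 15.25/12.28 = 1.2419.

1.2419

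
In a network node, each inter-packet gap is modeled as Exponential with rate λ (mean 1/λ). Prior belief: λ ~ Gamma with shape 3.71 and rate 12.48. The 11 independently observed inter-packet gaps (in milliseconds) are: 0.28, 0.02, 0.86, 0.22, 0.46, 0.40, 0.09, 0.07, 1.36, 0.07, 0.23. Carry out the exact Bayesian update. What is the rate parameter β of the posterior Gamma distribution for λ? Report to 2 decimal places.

With a Gamma(shape α, rate β) prior on the exponential rate λ, the posterior after n observations with total T = Σxᵢ is Gamma(α+n, β+T).
Sum of observations T = 4.06 milliseconds; n = 11.
Posterior: Gamma(3.71+11, 12.48+4.06) = Gamma(14.71, 16.54).
Posterior β = 16.54.

16.54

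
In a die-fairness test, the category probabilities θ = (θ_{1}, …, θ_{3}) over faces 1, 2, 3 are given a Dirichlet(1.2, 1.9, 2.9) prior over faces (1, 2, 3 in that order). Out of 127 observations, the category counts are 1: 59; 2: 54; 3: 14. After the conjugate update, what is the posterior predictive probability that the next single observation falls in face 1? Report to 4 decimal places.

0.4526

The Dirichlet prior is conjugate to the Multinomial likelihood: each posterior αⱼ = prior αⱼ + observed count nⱼ.
Posterior concentration: (60.2, 55.9, 16.9), total = 133.0.
P(next = 1 | data) = α_{1}/Σα = 0.4526.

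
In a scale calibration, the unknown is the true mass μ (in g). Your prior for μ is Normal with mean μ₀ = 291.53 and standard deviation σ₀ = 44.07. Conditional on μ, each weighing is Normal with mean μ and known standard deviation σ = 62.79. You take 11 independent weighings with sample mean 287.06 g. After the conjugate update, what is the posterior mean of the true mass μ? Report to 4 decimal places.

For Normal data with known variance σ², a Normal(μ₀, σ₀²) prior on μ is conjugate. Posterior precision = 1/σ₀² + n/σ²; posterior mean is the precision-weighted average of μ₀ and x̄.
n·x̄ = 11·287.06 = 3157.66.
σ₀² = 44.07² = 1942.1649, σ² = 62.79² = 3942.5841; σ² + n·σ₀² = 3942.5841 + 11·1942.1649 = 25306.398.
Posterior mean = (μ₀/σ₀² + n·x̄/σ²)/(1/σ₀² + n/σ²) = (σ²·μ₀ + σ₀²·n·x̄)/(σ² + n·σ₀²) = (3942.5841·291.53 + 1942.1649·3157.66)/25306.398 = 7282077.960807/25306.398 = 287.7564.

287.7564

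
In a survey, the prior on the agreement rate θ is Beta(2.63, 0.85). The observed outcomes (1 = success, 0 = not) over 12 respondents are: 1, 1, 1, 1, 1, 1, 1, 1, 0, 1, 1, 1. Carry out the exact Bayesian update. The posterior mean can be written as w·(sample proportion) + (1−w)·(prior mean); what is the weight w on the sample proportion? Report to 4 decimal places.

The Beta prior is conjugate to a Binomial/Bernoulli likelihood; the update adds successes to α and failures to β.
Posterior mean = (α₀+k)/(α₀+β₀+n) = [n/(α₀+β₀+n)]·(k/n) + [(α₀+β₀)/(α₀+β₀+n)]·α₀/(α₀+β₀), so only n and the prior enter the weight.
The weight on the data is w = n/(α₀+β₀+n) = 12/(2.63+0.85+12) = 12/15.48 = 0.7752.

0.7752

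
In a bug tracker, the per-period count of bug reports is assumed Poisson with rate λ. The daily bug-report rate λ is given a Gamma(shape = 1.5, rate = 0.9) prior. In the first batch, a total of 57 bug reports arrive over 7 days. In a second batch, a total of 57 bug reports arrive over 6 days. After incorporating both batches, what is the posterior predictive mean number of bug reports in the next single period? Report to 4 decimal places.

With a Gamma(shape α, rate β) prior, the Poisson likelihood is conjugate: the posterior is Gamma(α + ΣXᵢ, β + n).
After batch 1: Gamma(α+S, β+n) = Gamma(1.5+57, 0.9+7) = Gamma(58.5, 7.9).
After batch 2: Gamma(α+S, β+n) = Gamma(58.5+57, 7.9+6) = Gamma(115.5, 13.9).
The predictive distribution for one future period is NegBinom with mean α/β = 8.3094.

8.3094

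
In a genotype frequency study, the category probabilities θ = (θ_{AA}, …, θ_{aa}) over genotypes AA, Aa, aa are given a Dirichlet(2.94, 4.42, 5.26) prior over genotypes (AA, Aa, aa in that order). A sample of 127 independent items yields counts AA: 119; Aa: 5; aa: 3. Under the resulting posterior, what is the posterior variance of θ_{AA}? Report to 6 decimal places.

0.000786

The Dirichlet prior is conjugate to the Multinomial likelihood: each posterior αⱼ = prior αⱼ + observed count nⱼ.
Posterior concentration: (121.94, 9.42, 8.26), total = 139.62.
Var[θ_j] = α_j(Σα−α_j)/((Σα)²(Σα+1)) = 121.94·17.68/(139.62²·140.62) = 0.000786.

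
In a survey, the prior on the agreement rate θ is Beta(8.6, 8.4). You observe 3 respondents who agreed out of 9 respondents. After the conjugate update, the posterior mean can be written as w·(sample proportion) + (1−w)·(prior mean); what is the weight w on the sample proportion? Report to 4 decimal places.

0.3462

The Beta prior is conjugate to a Binomial/Bernoulli likelihood; the update adds successes to α and failures to β.
Posterior mean = (α₀+k)/(α₀+β₀+n) = [n/(α₀+β₀+n)]·(k/n) + [(α₀+β₀)/(α₀+β₀+n)]·α₀/(α₀+β₀), so only n and the prior enter the weight.
The weight on the data is w = n/(α₀+β₀+n) = 9/(8.6+8.4+9) = 9/26.0 = 0.3462.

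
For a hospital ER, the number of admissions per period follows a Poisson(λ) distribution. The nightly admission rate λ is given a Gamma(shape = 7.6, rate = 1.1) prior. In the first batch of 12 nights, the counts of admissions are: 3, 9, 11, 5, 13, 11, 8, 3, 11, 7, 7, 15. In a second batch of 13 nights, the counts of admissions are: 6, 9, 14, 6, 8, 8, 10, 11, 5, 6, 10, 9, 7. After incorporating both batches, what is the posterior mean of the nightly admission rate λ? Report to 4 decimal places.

With a Gamma(shape α, rate β) prior, the Poisson likelihood is conjugate: the posterior is Gamma(α + ΣXᵢ, β + n).
Batch 1: sum of counts S = 103 over n = 12 nights.
After batch 1: Gamma(α+S, β+n) = Gamma(7.6+103, 1.1+12) = Gamma(110.6, 13.1).
Batch 2: sum of counts S = 109 over n = 13 nights.
After batch 2: Gamma(α+S, β+n) = Gamma(110.6+109, 13.1+13) = Gamma(219.6, 26.1).
Posterior mean = α/β = 219.6/26.1 = 8.4138.

8.4138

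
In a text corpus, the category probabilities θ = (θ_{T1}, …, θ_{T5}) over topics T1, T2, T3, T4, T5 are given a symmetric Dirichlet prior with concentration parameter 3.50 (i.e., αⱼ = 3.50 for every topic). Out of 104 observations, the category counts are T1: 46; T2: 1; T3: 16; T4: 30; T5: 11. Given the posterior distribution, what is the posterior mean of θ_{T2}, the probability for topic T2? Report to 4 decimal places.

0.0370

The Dirichlet prior is conjugate to the Multinomial likelihood: each posterior αⱼ = prior αⱼ + observed count nⱼ.
Posterior concentration: (49.50, 4.50, 19.50, 33.50, 14.50), total = 121.50.
E[θ_{T2}|data] = α_{T2}/Σα = 4.50/121.50 = 0.0370.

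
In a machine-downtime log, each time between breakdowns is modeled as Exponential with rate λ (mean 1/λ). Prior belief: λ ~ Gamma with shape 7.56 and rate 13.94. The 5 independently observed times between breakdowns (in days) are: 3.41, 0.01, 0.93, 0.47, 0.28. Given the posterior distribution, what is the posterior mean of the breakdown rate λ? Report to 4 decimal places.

0.6597

With a Gamma(shape α, rate β) prior on the exponential rate λ, the posterior after n observations with total T = Σxᵢ is Gamma(α+n, β+T).
Sum of observations T = 5.10 days; n = 5.
Posterior: Gamma(7.56+5, 13.94+5.10) = Gamma(12.56, 19.04).
Posterior mean of λ = α/β = 12.56/19.04 = 0.6597.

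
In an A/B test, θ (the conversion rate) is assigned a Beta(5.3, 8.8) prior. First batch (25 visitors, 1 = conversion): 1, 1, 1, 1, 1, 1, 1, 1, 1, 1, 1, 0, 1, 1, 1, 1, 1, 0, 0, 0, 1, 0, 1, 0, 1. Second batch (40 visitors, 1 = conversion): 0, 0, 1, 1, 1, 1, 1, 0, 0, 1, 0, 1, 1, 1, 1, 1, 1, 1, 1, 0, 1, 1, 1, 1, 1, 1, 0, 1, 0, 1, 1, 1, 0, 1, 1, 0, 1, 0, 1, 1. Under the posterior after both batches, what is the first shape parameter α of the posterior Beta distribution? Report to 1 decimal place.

The Beta prior is conjugate to a Binomial/Bernoulli likelihood; the update adds successes to α and failures to β.
After batch 1: Beta(5.3+19, 8.8+6) = Beta(24.3, 14.8).
After batch 2: Beta(24.3+29, 14.8+11) = Beta(53.3, 25.8).
Posterior α = 53.3.

53.3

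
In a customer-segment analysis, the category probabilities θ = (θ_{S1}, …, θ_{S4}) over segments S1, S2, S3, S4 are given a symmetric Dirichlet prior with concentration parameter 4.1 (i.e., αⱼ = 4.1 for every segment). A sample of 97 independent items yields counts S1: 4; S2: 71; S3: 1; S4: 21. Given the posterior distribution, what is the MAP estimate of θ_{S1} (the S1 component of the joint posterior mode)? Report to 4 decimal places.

0.0649

The Dirichlet prior is conjugate to the Multinomial likelihood: each posterior αⱼ = prior αⱼ + observed count nⱼ.
Posterior concentration: (8.1, 75.1, 5.1, 25.1), total = 113.4.
Joint mode component: (α_{S1}−1)/(Σα−K) = 7.1/109.4 = 0.0649.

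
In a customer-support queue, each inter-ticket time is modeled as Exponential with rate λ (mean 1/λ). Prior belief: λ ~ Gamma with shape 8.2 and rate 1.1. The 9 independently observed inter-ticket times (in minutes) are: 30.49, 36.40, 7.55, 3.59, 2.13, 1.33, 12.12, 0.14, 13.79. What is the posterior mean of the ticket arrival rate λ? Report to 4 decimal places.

0.1583

With a Gamma(shape α, rate β) prior on the exponential rate λ, the posterior after n observations with total T = Σxᵢ is Gamma(α+n, β+T).
Sum of observations T = 107.54 minutes; n = 9.
Posterior: Gamma(8.2+9, 1.1+107.54) = Gamma(17.2, 108.64).
Posterior mean of λ = α/β = 17.2/108.64 = 0.1583.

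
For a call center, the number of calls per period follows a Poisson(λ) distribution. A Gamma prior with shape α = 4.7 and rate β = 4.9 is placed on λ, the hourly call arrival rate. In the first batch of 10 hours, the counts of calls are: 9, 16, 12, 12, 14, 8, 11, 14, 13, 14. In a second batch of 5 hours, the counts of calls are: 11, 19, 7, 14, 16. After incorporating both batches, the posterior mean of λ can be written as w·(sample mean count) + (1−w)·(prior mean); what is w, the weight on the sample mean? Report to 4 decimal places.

With a Gamma(shape α, rate β) prior, the Poisson likelihood is conjugate: the posterior is Gamma(α + ΣXᵢ, β + n).
Total number of hours: n = 10 + 5 = 15.
Posterior mean = (α₀+S)/(β₀+n) = [n/(β₀+n)]·(S/n) + [β₀/(β₀+n)]·(α₀/β₀), so only n and β₀ enter the weight.
Weight on data w = n/(β₀+n) = 15/(4.9+15) = 15/19.9 = 0.7538.

0.7538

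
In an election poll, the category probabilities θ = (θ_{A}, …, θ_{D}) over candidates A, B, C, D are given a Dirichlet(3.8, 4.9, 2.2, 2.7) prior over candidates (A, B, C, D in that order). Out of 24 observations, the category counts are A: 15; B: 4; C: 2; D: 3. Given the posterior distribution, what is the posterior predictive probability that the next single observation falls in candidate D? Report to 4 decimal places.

0.1516

The Dirichlet prior is conjugate to the Multinomial likelihood: each posterior αⱼ = prior αⱼ + observed count nⱼ.
Posterior concentration: (18.8, 8.9, 4.2, 5.7), total = 37.6.
P(next = D | data) = α_{D}/Σα = 0.1516.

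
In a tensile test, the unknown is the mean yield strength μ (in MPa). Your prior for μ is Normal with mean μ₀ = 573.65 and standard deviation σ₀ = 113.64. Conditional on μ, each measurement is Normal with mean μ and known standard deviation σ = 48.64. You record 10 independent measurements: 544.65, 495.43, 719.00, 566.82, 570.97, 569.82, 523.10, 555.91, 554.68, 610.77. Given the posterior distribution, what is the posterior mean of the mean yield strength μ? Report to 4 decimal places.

571.1606

For Normal data with known variance σ², a Normal(μ₀, σ₀²) prior on μ is conjugate. Posterior precision = 1/σ₀² + n/σ²; posterior mean is the precision-weighted average of μ₀ and x̄.
Σxᵢ = 544.65 + 495.43 + 719.00 + 566.82 + 570.97 + 569.82 + 523.10 + 555.91 + 554.68 + 610.77 = 5711.15, so n·x̄ = 5711.15.
σ₀² = 113.64² = 12914.0496, σ² = 48.64² = 2365.8496; σ² + n·σ₀² = 2365.8496 + 10·12914.0496 = 131506.3456.
Posterior mean = (μ₀/σ₀² + n·x̄/σ²)/(1/σ₀² + n/σ²) = (σ²·μ₀ + σ₀²·n·x̄)/(σ² + n·σ₀²) = (2365.8496·573.65 + 12914.0496·5711.15)/131506.3456 = 75111243.99608/131506.3456 = 571.1606.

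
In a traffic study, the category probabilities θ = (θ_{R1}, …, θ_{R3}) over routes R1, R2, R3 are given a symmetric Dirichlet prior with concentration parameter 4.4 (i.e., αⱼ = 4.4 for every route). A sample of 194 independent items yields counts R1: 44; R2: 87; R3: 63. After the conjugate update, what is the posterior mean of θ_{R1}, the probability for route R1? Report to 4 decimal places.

The Dirichlet prior is conjugate to the Multinomial likelihood: each posterior αⱼ = prior αⱼ + observed count nⱼ.
Posterior concentration: (48.4, 91.4, 67.4), total = 207.2.
E[θ_{R1}|data] = α_{R1}/Σα = 48.4/207.2 = 0.2336.

0.2336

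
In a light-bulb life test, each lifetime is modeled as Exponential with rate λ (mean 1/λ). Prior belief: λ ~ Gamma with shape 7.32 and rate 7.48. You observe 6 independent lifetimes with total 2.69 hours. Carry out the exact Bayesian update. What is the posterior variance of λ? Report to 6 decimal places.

0.128784

With a Gamma(shape α, rate β) prior on the exponential rate λ, the posterior after n observations with total T = Σxᵢ is Gamma(α+n, β+T).
Posterior: Gamma(7.32+6, 7.48+2.69) = Gamma(13.32, 10.17).
Var = α/β² = 0.128784.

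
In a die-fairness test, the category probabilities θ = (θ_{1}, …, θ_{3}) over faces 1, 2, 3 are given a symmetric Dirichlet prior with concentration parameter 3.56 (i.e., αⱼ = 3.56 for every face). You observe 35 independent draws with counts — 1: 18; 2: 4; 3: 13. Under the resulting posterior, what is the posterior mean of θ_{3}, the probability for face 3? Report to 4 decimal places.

The Dirichlet prior is conjugate to the Multinomial likelihood: each posterior αⱼ = prior αⱼ + observed count nⱼ.
Posterior concentration: (21.56, 7.56, 16.56), total = 45.68.
E[θ_{3}|data] = α_{3}/Σα = 16.56/45.68 = 0.3625.

0.3625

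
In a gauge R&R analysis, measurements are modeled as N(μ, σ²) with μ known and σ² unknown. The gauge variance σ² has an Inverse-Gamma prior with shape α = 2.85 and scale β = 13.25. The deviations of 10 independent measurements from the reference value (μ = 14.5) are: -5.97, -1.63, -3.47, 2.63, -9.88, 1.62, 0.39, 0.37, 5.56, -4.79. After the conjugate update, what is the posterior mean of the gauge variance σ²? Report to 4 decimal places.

17.3826

With known mean μ and an Inverse-Gamma(α, β) prior on σ², the Normal likelihood is conjugate: posterior is Inv-Gamma(α + n/2, β + Σ(xᵢ−μ)²/2).
Σ(xᵢ−μ)² = (-5.97)² + (-1.63)² + (-3.47)² + (2.63)² + (-9.88)² + (1.62)² + (0.39)² + (0.37)² + (5.56)² + (-4.79)² = 211.6411.
Posterior: Inv-Gamma(2.85 + 10/2, 13.25 + 211.6411/2) = Inv-Gamma(7.85, 119.07055).
E[σ²|data] = β/(α−1) = 119.07055/6.85 = 17.3826.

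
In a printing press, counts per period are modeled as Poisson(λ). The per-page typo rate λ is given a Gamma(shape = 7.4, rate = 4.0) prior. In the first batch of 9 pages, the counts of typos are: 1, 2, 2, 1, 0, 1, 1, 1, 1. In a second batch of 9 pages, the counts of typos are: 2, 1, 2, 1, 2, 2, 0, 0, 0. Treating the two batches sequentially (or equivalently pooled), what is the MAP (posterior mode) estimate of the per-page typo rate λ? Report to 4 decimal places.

With a Gamma(shape α, rate β) prior, the Poisson likelihood is conjugate: the posterior is Gamma(α + ΣXᵢ, β + n).
Batch 1: sum of counts S = 10 over n = 9 pages.
After batch 1: Gamma(α+S, β+n) = Gamma(7.4+10, 4.0+9) = Gamma(17.4, 13.0).
Batch 2: sum of counts S = 10 over n = 9 pages.
After batch 2: Gamma(α+S, β+n) = Gamma(17.4+10, 13.0+9) = Gamma(27.4, 22.0).
Mode of Gamma(α,β) for α≥1 is (α−1)/β = 26.4/22.0 = 1.2000.

1.2000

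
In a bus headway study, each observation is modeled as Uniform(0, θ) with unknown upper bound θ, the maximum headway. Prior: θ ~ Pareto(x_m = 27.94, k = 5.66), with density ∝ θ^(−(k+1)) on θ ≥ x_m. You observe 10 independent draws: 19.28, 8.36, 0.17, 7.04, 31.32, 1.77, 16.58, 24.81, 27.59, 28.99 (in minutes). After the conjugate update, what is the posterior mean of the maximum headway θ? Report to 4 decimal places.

33.4564

A Pareto(scale x_m, shape k) prior on the upper bound θ of Uniform(0, θ) is conjugate: posterior is Pareto(max(x_m, max xᵢ), k + n).
Sample maximum = 31.32; prior scale x_m = 27.94 → posterior scale = max = 31.32.
Posterior shape = 5.66 + 10 = 15.66.
E[θ|data] = k·x_m/(k−1) = 15.66·31.32/14.66 = 33.4564.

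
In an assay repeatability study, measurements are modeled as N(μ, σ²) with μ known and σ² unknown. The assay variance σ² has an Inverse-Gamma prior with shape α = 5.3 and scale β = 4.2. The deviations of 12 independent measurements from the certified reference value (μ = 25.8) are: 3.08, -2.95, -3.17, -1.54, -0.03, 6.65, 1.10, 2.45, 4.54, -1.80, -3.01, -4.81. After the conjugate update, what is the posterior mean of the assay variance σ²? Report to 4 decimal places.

7.1113

With known mean μ and an Inverse-Gamma(α, β) prior on σ², the Normal likelihood is conjugate: posterior is Inv-Gamma(α + n/2, β + Σ(xᵢ−μ)²/2).
Σ(xᵢ−μ)² = (3.08)² + (-2.95)² + (-3.17)² + (-1.54)² + (-0.03)² + (6.65)² + (1.10)² + (2.45)² + (4.54)² + (-1.80)² + (-3.01)² + (-4.81)² = 138.0931.
Posterior: Inv-Gamma(5.3 + 12/2, 4.2 + 138.0931/2) = Inv-Gamma(11.30, 73.24655).
E[σ²|data] = β/(α−1) = 73.24655/10.30 = 7.1113.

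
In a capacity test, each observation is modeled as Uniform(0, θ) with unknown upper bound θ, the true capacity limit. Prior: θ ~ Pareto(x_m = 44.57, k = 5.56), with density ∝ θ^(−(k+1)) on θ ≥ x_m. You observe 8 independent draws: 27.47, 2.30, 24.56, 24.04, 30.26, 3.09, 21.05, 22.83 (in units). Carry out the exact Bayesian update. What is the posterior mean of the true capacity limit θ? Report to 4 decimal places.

48.1186

A Pareto(scale x_m, shape k) prior on the upper bound θ of Uniform(0, θ) is conjugate: posterior is Pareto(max(x_m, max xᵢ), k + n).
Sample maximum = 30.26; prior scale x_m = 44.57 → posterior scale = max = 44.57.
Posterior shape = 5.56 + 8 = 13.56.
E[θ|data] = k·x_m/(k−1) = 13.56·44.57/12.56 = 48.1186.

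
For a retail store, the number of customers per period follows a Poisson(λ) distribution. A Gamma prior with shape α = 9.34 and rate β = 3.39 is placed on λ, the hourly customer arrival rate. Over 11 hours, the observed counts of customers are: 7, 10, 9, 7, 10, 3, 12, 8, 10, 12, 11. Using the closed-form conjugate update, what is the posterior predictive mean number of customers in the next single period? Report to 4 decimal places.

7.5288

With a Gamma(shape α, rate β) prior, the Poisson likelihood is conjugate: the posterior is Gamma(α + ΣXᵢ, β + n).
Sum of counts S = 99 over n = 11 hours.
Posterior: Gamma(α+S, β+n) = Gamma(9.34+99, 3.39+11) = Gamma(108.34, 14.39).
The predictive distribution for one future period is NegBinom with mean α/β = 7.5288.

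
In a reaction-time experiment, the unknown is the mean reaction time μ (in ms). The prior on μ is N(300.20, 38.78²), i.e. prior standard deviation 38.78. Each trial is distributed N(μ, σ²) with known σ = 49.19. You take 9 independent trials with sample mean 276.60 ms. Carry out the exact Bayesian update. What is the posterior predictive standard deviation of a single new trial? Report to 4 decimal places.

51.4561

For Normal data with known variance σ², a Normal(μ₀, σ₀²) prior on μ is conjugate. Posterior precision = 1/σ₀² + n/σ²; posterior mean is the precision-weighted average of μ₀ and x̄.
σ₀² = 38.78² = 1503.8884, σ² = 49.19² = 2419.6561; σ² + n·σ₀² = 2419.6561 + 9·1503.8884 = 15954.6517.
Posterior precision = 1/σ₀² + n/σ² = 1/1503.8884 + 9/2419.6561 = (σ² + n·σ₀²)/(σ₀²σ²) = 15954.6517/(1503.8884·2419.6561); posterior variance σₙ² = σ₀²σ²/(σ² + n·σ₀²) = 1503.8884·2419.6561/15954.6517 = 228.077228.
Predictive variance for one new observation = σₙ² + σ² = 1503.8884·2419.6561/15954.6517 + 2419.6561 = σ²·(σ₀² + 15954.6517)/15954.6517 = 2419.6561·17458.5401/15954.6517 = 2647.733328; SD = √(2419.6561·17458.5401/15954.6517) = 51.4561.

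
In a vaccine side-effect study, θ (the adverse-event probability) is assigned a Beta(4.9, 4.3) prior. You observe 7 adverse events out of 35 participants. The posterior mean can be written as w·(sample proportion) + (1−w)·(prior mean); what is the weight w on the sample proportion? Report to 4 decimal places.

0.7919

The Beta prior is conjugate to a Binomial/Bernoulli likelihood; the update adds successes to α and failures to β.
Posterior mean = (α₀+k)/(α₀+β₀+n) = [n/(α₀+β₀+n)]·(k/n) + [(α₀+β₀)/(α₀+β₀+n)]·α₀/(α₀+β₀), so only n and the prior enter the weight.
The weight on the data is w = n/(α₀+β₀+n) = 35/(4.9+4.3+35) = 35/44.2 = 0.7919.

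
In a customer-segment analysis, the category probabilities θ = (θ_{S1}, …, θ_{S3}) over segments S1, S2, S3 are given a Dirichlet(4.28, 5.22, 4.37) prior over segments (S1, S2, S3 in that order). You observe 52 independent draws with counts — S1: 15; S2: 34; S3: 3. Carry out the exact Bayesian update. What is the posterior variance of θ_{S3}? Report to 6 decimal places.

0.001486

The Dirichlet prior is conjugate to the Multinomial likelihood: each posterior αⱼ = prior αⱼ + observed count nⱼ.
Posterior concentration: (19.28, 39.22, 7.37), total = 65.87.
Var[θ_j] = α_j(Σα−α_j)/((Σα)²(Σα+1)) = 7.37·58.50/(65.87²·66.87) = 0.001486.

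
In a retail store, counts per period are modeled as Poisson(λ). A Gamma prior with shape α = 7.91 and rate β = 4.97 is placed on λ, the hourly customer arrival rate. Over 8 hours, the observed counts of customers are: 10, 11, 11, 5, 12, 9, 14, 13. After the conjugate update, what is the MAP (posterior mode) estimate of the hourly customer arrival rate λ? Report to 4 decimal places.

7.0864

With a Gamma(shape α, rate β) prior, the Poisson likelihood is conjugate: the posterior is Gamma(α + ΣXᵢ, β + n).
Sum of counts S = 85 over n = 8 hours.
Posterior: Gamma(α+S, β+n) = Gamma(7.91+85, 4.97+8) = Gamma(92.91, 12.97).
Mode of Gamma(α,β) for α≥1 is (α−1)/β = 91.91/12.97 = 7.0864.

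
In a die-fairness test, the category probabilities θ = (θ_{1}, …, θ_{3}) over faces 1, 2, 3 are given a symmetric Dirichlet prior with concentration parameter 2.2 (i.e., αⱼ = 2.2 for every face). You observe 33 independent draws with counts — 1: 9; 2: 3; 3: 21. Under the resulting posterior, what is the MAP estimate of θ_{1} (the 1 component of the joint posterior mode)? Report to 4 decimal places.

The Dirichlet prior is conjugate to the Multinomial likelihood: each posterior αⱼ = prior αⱼ + observed count nⱼ.
Posterior concentration: (11.2, 5.2, 23.2), total = 39.6.
Joint mode component: (α_{1}−1)/(Σα−K) = 10.2/36.6 = 0.2787.

0.2787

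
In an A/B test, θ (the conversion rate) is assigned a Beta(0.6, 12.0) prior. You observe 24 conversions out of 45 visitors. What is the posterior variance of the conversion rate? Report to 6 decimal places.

0.004175

The Beta prior is conjugate to a Binomial/Bernoulli likelihood; the update adds successes to α and failures to β.
Posterior: Beta(α+k, β+n−k) = Beta(0.6+24, 12.0+21) = Beta(24.6, 33.0).
Var = αβ/((α+β)²(α+β+1)) = 24.6·33.0/(57.6²·58.6) = 0.004175.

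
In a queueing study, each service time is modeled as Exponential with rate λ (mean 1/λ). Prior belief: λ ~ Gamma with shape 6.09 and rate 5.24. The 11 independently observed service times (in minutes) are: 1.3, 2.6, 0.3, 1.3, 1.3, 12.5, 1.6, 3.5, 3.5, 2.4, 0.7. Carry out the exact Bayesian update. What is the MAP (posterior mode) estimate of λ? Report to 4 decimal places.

0.4440

With a Gamma(shape α, rate β) prior on the exponential rate λ, the posterior after n observations with total T = Σxᵢ is Gamma(α+n, β+T).
Sum of observations T = 31.0 minutes; n = 11.
Posterior: Gamma(6.09+11, 5.24+31.0) = Gamma(17.09, 36.24).
Mode = (α−1)/β = 0.4440.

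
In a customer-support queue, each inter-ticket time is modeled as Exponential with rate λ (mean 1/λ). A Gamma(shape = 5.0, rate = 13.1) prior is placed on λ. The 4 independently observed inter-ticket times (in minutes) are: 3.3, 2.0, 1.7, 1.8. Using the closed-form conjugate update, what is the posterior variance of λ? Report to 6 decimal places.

0.018765

With a Gamma(shape α, rate β) prior on the exponential rate λ, the posterior after n observations with total T = Σxᵢ is Gamma(α+n, β+T).
Sum of observations T = 8.8 minutes; n = 4.
Posterior: Gamma(5.0+4, 13.1+8.8) = Gamma(9.0, 21.9).
Var = α/β² = 0.018765.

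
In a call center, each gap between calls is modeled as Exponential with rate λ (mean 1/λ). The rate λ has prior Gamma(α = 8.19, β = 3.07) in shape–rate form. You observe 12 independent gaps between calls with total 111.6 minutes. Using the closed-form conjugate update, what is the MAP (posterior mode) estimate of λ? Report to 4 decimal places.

With a Gamma(shape α, rate β) prior on the exponential rate λ, the posterior after n observations with total T = Σxᵢ is Gamma(α+n, β+T).
Posterior: Gamma(8.19+12, 3.07+111.6) = Gamma(20.19, 114.67).
Mode = (α−1)/β = 0.1673.

0.1673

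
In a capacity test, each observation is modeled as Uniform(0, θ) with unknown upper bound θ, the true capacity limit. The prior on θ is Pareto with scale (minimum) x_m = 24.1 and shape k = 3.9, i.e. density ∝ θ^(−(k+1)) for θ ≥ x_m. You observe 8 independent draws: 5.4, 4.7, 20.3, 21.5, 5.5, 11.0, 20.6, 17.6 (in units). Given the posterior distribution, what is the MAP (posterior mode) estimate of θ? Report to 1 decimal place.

A Pareto(scale x_m, shape k) prior on the upper bound θ of Uniform(0, θ) is conjugate: posterior is Pareto(max(x_m, max xᵢ), k + n).
Sample maximum = 21.5; prior scale x_m = 24.1 → posterior scale = max = 24.1.
Posterior shape = 3.9 + 8 = 11.9.
The Pareto density is decreasing on [x_m, ∞), so the mode is x_m = 24.1.

24.1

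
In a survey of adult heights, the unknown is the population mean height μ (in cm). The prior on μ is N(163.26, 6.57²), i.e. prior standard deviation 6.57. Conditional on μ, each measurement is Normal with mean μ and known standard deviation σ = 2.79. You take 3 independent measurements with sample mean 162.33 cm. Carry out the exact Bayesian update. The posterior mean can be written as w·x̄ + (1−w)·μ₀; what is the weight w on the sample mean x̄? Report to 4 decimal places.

0.9433

For Normal data with known variance σ², a Normal(μ₀, σ₀²) prior on μ is conjugate. Posterior precision = 1/σ₀² + n/σ²; posterior mean is the precision-weighted average of μ₀ and x̄.
σ₀² = 6.57² = 43.1649, σ² = 2.79² = 7.7841. Prior precision 1/σ₀² = 1/43.1649; data precision n/σ² = 3/7.7841.
w = (n/σ²)/(1/σ₀² + n/σ²) = n·σ₀²/(σ² + n·σ₀²) = 3·43.1649/(7.7841 + 3·43.1649) = 129.4947/137.2788 = 0.9433.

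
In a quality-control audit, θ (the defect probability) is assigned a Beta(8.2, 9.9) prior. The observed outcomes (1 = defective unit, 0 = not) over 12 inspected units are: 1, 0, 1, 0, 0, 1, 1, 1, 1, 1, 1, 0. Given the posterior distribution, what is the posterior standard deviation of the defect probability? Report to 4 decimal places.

The Beta prior is conjugate to a Binomial/Bernoulli likelihood; the update adds successes to α and failures to β.
Posterior: Beta(α+k, β+n−k) = Beta(8.2+8, 9.9+4) = Beta(16.2, 13.9).
Var = αβ/((α+β)²(α+β+1)) = 16.2·13.9/(30.1²·31.1) = 0.00799165; SD = √0.00799165 = 0.0894.

0.0894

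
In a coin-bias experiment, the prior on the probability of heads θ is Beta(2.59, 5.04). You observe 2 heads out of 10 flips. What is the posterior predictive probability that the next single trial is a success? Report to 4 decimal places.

0.2604

The Beta prior is conjugate to a Binomial/Bernoulli likelihood; the update adds successes to α and failures to β.
Posterior: Beta(α+k, β+n−k) = Beta(2.59+2, 5.04+8) = Beta(4.59, 13.04).
For a single future Bernoulli trial, P(success | data) = α/(α+β) = 0.2604.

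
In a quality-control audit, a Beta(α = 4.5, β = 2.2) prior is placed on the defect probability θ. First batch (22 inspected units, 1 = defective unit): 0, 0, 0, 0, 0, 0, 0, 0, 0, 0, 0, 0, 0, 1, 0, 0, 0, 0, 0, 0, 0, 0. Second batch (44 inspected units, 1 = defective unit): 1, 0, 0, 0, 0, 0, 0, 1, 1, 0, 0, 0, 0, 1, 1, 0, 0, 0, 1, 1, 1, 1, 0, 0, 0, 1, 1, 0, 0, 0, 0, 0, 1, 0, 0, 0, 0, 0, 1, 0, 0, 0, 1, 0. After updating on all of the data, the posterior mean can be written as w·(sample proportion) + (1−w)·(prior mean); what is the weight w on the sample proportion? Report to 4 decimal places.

0.9078

The Beta prior is conjugate to a Binomial/Bernoulli likelihood; the update adds successes to α and failures to β.
Total number of inspected units: n = 22 + 44 = 66.
Posterior mean = (α₀+k)/(α₀+β₀+n) = [n/(α₀+β₀+n)]·(k/n) + [(α₀+β₀)/(α₀+β₀+n)]·α₀/(α₀+β₀), so only n and the prior enter the weight.
The weight on the data is w = n/(α₀+β₀+n) = 66/(4.5+2.2+66) = 66/72.7 = 0.9078.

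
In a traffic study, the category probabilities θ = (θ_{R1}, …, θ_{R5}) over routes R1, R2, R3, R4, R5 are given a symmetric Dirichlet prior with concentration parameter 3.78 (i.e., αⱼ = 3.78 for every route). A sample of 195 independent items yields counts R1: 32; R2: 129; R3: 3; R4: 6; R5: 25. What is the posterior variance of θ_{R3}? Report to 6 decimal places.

The Dirichlet prior is conjugate to the Multinomial likelihood: each posterior αⱼ = prior αⱼ + observed count nⱼ.
Posterior concentration: (35.78, 132.78, 6.78, 9.78, 28.78), total = 213.90.
Var[θ_j] = α_j(Σα−α_j)/((Σα)²(Σα+1)) = 6.78·207.12/(213.90²·214.90) = 0.000143.

0.000143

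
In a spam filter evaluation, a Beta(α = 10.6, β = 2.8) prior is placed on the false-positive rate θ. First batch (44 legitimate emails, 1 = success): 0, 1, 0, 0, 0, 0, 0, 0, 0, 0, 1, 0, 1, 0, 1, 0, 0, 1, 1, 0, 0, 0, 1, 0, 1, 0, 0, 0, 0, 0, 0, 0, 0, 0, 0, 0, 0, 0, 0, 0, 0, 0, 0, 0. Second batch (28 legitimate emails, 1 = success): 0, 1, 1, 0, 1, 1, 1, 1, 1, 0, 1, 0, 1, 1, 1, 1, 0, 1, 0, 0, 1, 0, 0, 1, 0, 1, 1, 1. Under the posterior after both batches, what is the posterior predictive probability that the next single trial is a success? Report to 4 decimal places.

0.4286

The Beta prior is conjugate to a Binomial/Bernoulli likelihood; the update adds successes to α and failures to β.
After batch 1: Beta(10.6+8, 2.8+36) = Beta(18.6, 38.8).
After batch 2: Beta(18.6+18, 38.8+10) = Beta(36.6, 48.8).
For a single future Bernoulli trial, P(success | data) = α/(α+β) = 0.4286.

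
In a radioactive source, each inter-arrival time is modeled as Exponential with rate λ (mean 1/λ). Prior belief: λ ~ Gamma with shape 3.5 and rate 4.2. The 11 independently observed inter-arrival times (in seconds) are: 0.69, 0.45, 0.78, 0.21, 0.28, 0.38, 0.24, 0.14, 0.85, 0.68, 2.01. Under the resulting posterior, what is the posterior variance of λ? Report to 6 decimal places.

With a Gamma(shape α, rate β) prior on the exponential rate λ, the posterior after n observations with total T = Σxᵢ is Gamma(α+n, β+T).
Sum of observations T = 6.71 seconds; n = 11.
Posterior: Gamma(3.5+11, 4.2+6.71) = Gamma(14.5, 10.91).
Var = α/β² = 0.121820.

0.121820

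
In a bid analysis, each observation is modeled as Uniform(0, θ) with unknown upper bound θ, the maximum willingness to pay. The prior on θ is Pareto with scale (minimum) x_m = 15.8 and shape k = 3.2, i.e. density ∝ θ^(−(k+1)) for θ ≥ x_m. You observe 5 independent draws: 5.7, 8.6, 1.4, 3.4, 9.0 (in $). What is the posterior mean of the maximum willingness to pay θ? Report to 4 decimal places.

A Pareto(scale x_m, shape k) prior on the upper bound θ of Uniform(0, θ) is conjugate: posterior is Pareto(max(x_m, max xᵢ), k + n).
Sample maximum = 9.0; prior scale x_m = 15.8 → posterior scale = max = 15.8.
Posterior shape = 3.2 + 5 = 8.2.
E[θ|data] = k·x_m/(k−1) = 8.2·15.8/7.2 = 17.9944.

17.9944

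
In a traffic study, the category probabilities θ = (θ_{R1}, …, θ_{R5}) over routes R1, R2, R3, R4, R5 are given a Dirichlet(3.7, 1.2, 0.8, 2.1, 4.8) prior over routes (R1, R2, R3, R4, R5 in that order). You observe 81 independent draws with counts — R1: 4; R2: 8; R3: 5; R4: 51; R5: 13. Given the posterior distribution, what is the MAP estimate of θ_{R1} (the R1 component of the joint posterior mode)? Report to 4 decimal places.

0.0756

The Dirichlet prior is conjugate to the Multinomial likelihood: each posterior αⱼ = prior αⱼ + observed count nⱼ.
Posterior concentration: (7.7, 9.2, 5.8, 53.1, 17.8), total = 93.6.
Joint mode component: (α_{R1}−1)/(Σα−K) = 6.7/88.6 = 0.0756.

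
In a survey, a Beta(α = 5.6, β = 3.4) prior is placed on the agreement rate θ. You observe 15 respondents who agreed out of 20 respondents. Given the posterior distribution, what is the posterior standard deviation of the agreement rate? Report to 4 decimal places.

The Beta prior is conjugate to a Binomial/Bernoulli likelihood; the update adds successes to α and failures to β.
Posterior: Beta(α+k, β+n−k) = Beta(5.6+15, 3.4+5) = Beta(20.6, 8.4).
Var = αβ/((α+β)²(α+β+1)) = 20.6·8.4/(29.0²·30.0) = 0.00685850; SD = √0.00685850 = 0.0828.

0.0828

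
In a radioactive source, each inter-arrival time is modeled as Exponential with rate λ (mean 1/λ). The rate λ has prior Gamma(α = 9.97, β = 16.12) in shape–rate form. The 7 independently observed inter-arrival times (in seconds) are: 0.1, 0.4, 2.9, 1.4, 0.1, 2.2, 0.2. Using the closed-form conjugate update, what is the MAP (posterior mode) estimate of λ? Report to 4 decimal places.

With a Gamma(shape α, rate β) prior on the exponential rate λ, the posterior after n observations with total T = Σxᵢ is Gamma(α+n, β+T).
Sum of observations T = 7.3 seconds; n = 7.
Posterior: Gamma(9.97+7, 16.12+7.3) = Gamma(16.97, 23.42).
Mode = (α−1)/β = 0.6819.

0.6819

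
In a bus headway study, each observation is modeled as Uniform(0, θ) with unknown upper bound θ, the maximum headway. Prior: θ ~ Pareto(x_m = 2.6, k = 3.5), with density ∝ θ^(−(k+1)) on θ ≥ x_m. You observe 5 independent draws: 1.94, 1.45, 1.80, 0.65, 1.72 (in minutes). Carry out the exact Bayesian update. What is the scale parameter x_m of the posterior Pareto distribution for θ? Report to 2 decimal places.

2.60

A Pareto(scale x_m, shape k) prior on the upper bound θ of Uniform(0, θ) is conjugate: posterior is Pareto(max(x_m, max xᵢ), k + n).
Sample maximum = 1.94; prior scale x_m = 2.6 → posterior scale = max = 2.60.
Posterior shape = 3.5 + 5 = 8.5.
Posterior scale x_m = 2.60.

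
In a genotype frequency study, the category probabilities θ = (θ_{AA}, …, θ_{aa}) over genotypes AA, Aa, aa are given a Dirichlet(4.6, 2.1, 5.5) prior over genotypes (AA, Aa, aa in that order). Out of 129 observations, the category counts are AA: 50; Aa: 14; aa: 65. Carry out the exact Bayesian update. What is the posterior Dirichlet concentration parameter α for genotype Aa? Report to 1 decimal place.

16.1

The Dirichlet prior is conjugate to the Multinomial likelihood: each posterior αⱼ = prior αⱼ + observed count nⱼ.
Posterior concentration: (54.6, 16.1, 70.5), total = 141.2.
α_{Aa} = 2.1 + 14 = 16.1.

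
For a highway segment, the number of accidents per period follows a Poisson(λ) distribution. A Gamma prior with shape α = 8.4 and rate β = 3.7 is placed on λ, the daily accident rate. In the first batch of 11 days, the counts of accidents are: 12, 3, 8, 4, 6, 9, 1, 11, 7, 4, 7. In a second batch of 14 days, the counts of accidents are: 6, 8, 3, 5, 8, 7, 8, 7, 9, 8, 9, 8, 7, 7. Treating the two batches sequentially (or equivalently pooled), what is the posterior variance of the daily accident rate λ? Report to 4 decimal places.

With a Gamma(shape α, rate β) prior, the Poisson likelihood is conjugate: the posterior is Gamma(α + ΣXᵢ, β + n).
Batch 1: sum of counts S = 72 over n = 11 days.
After batch 1: Gamma(α+S, β+n) = Gamma(8.4+72, 3.7+11) = Gamma(80.4, 14.7).
Batch 2: sum of counts S = 100 over n = 14 days.
After batch 2: Gamma(α+S, β+n) = Gamma(80.4+100, 14.7+14) = Gamma(180.4, 28.7).
Var = α/β² = 180.4/28.7² = 0.2190.

0.2190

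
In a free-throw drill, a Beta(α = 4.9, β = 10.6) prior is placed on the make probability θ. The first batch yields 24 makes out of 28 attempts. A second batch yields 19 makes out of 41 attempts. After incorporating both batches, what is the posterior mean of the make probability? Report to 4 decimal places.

0.5669

The Beta prior is conjugate to a Binomial/Bernoulli likelihood; the update adds successes to α and failures to β.
After batch 1: Beta(4.9+24, 10.6+4) = Beta(28.9, 14.6).
After batch 2: Beta(28.9+19, 14.6+22) = Beta(47.9, 36.6).
Posterior mean = α/(α+β) = 47.9/84.5 = 0.5669.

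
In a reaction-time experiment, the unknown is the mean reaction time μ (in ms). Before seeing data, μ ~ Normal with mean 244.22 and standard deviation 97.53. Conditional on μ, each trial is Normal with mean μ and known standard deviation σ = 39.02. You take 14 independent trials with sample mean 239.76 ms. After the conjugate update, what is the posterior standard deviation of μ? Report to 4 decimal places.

10.3694

For Normal data with known variance σ², a Normal(μ₀, σ₀²) prior on μ is conjugate. Posterior precision = 1/σ₀² + n/σ²; posterior mean is the precision-weighted average of μ₀ and x̄.
σ₀² = 97.53² = 9512.1009, σ² = 39.02² = 1522.5604; σ² + n·σ₀² = 1522.5604 + 14·9512.1009 = 134691.973.
Posterior precision = 1/σ₀² + n/σ² = 1/9512.1009 + 14/1522.5604 = (σ² + n·σ₀²)/(σ₀²σ²) = 134691.973/(9512.1009·1522.5604); posterior variance σₙ² = σ₀²σ²/(σ² + n·σ₀²) = 9512.1009·1522.5604/134691.973 = 107.524954.
Posterior SD = √σₙ² = √(9512.1009·1522.5604/134691.973) = 10.3694.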